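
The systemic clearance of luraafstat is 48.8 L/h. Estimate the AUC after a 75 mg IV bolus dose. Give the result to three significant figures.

AUC_0→∞ = Dose_iv / CL
        = 75 / 48.8 = 1.53689 mg/L·h

AUC = 1.54 mg/L·h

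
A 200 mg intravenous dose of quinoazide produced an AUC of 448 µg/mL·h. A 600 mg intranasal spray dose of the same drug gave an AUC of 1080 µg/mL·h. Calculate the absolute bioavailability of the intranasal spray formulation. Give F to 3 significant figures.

F = 0.804

F = (AUC_ev / D_ev) / (AUC_iv / D_iv)
  = (1080/600) / (448/200)
  = 1.8 / 2.24 = 0.8036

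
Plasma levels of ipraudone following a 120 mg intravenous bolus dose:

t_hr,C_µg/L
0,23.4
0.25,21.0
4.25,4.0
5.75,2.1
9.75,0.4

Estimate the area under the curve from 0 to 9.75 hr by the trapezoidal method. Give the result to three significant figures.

Trapezoidal AUC_0→9.75:
  [0→0.25]: (23.4+21.0)/2 × 0.25 = 5.55
  [0.25→4.25]: (21.0+4.0)/2 × 4 = 50.0
  [4.25→5.75]: (4.0+2.1)/2 × 1.5 = 4.575
  [5.75→9.75]: (2.1+0.4)/2 × 4 = 5.0
  Sum = 65.125 µg/L·hr

AUC = 65.1 µg/L·hr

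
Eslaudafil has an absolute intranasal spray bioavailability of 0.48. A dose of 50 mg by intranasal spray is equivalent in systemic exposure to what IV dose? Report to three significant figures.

D_iv = 24.0 mg

Systemic exposure from an extravascular dose = F × D_ev, so the equivalent IV dose is F × D_ev.
D_iv = F × D_ev = 0.48 × 50 = 24 mg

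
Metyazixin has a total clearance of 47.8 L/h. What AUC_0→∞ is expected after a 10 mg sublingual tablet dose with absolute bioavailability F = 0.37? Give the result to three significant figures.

AUC_0→∞ = F × Dose / CL
        = 0.37 × 10 / 47.8 = 0.0774059 mg/L·h

AUC = 0.0774 mg/L·h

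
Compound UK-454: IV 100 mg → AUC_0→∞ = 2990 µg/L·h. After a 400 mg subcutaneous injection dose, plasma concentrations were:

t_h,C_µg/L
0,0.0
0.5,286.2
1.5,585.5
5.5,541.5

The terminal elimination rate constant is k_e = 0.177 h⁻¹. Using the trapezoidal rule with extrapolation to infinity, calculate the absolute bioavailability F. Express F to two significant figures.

Trapezoidal AUC_0→5.5 (subcutaneous injection):
  [0→0.5]: (0.0+286.2)/2 × 0.5 = 71.55
  [0.5→1.5]: (286.2+585.5)/2 × 1 = 435.85
  [1.5→5.5]: (585.5+541.5)/2 × 4 = 2254.0
  Sum = 2761.4 µg/L·h
Tail: C_last/k_e = 541.5/0.177 = 3059.322
AUC_0→∞ (subcutaneous injection) = 2761.4 + 3059.322 = 5820.722 µg/L·h
F = (AUC_ev/D_ev)/(AUC_iv/D_iv) = (5820.722/400)/(2990/100) = 14.551805/29.9 = 0.4867

F = 0.49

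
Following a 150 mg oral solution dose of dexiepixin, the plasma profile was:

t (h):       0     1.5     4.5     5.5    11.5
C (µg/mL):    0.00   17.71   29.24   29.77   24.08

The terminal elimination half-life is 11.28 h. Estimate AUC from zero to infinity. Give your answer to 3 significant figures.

Trapezoidal AUC_0→11.5:
  [0→1.5]: (0.00+17.71)/2 × 1.5 = 13.2825
  [1.5→4.5]: (17.71+29.24)/2 × 3 = 70.425
  [4.5→5.5]: (29.24+29.77)/2 × 1 = 29.505
  [5.5→11.5]: (29.77+24.08)/2 × 6 = 161.55
  Sum = 274.7625 µg/mL·h
k_e = ln2 / t½ = 0.693147 / 11.28 = 0.0614 h^-1
Extrapolated tail: C_last / k_e = 24.08 / 0.0614 = 392.182
AUC_0→∞ = 274.7625 + 392.182 = 666.9445 µg/mL·h

AUC = 667 µg/mL·h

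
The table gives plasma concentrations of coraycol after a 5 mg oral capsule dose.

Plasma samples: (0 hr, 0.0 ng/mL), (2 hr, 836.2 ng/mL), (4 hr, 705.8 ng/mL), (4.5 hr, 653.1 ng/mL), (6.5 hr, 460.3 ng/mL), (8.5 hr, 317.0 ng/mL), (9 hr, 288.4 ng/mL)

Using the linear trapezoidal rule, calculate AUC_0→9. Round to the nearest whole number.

Trapezoidal AUC_0→9:
  [0→2]: (0.0+836.2)/2 × 2 = 836.2
  [2→4]: (836.2+705.8)/2 × 2 = 1542.0
  [4→4.5]: (705.8+653.1)/2 × 0.5 = 339.725
  [4.5→6.5]: (653.1+460.3)/2 × 2 = 1113.4
  [6.5→8.5]: (460.3+317.0)/2 × 2 = 777.3
  [8.5→9]: (317.0+288.4)/2 × 0.5 = 151.35
  Sum = 4759.975 ng/mL·hr

AUC = 4760 ng/mL·hr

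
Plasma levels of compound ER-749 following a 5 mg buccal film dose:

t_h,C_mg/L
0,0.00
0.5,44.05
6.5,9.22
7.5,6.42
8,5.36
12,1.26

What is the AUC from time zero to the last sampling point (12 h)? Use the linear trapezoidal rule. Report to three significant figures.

AUC = 195 mg/L·h

Trapezoidal AUC_0→12:
  [0→0.5]: (0.00+44.05)/2 × 0.5 = 11.0125
  [0.5→6.5]: (44.05+9.22)/2 × 6 = 159.81
  [6.5→7.5]: (9.22+6.42)/2 × 1 = 7.82
  [7.5→8]: (6.42+5.36)/2 × 0.5 = 2.945
  [8→12]: (5.36+1.26)/2 × 4 = 13.24
  Sum = 194.8275 mg/L·h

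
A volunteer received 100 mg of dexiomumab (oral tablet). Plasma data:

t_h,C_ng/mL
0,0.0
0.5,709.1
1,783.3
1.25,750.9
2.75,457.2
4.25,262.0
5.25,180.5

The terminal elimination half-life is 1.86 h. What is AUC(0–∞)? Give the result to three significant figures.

Trapezoidal AUC_0→5.25:
  [0→0.5]: (0.0+709.1)/2 × 0.5 = 177.275
  [0.5→1]: (709.1+783.3)/2 × 0.5 = 373.1
  [1→1.25]: (783.3+750.9)/2 × 0.25 = 191.775
  [1.25→2.75]: (750.9+457.2)/2 × 1.5 = 906.075
  [2.75→4.25]: (457.2+262.0)/2 × 1.5 = 539.4
  [4.25→5.25]: (262.0+180.5)/2 × 1 = 221.25
  Sum = 2408.875 ng/mL·h
k_e = ln2 / t½ = 0.693147 / 1.86 = 0.3727 h^-1
Extrapolated tail: C_last / k_e = 180.5 / 0.3727 = 484.304
AUC_0→∞ = 2408.875 + 484.304 = 2893.179 ng/mL·h

AUC = 2890 ng/mL·h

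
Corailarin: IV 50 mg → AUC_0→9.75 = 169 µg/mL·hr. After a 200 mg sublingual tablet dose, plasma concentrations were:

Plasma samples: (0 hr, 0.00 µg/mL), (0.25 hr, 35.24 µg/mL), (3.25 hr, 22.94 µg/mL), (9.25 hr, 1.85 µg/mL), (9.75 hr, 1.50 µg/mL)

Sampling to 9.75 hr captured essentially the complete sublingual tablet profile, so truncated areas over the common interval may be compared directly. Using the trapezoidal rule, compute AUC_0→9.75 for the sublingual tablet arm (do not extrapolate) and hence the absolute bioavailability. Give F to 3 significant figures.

F = 0.247

Trapezoidal AUC_0→9.75 (sublingual tablet):
  [0→0.25]: (0.00+35.24)/2 × 0.25 = 4.405
  [0.25→3.25]: (35.24+22.94)/2 × 3 = 87.27
  [3.25→9.25]: (22.94+1.85)/2 × 6 = 74.37
  [9.25→9.75]: (1.85+1.50)/2 × 0.5 = 0.8375
  Sum = 166.8825 µg/mL·hr
F = (AUC_ev/D_ev)/(AUC_iv/D_iv) = (166.8825/200)/(169/50) = 0.8344125/3.38 = 0.2469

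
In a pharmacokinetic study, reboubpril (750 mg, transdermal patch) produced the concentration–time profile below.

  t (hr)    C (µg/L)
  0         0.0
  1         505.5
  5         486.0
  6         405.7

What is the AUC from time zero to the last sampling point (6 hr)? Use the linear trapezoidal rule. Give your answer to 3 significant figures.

AUC = 2680 µg/L·hr

Trapezoidal AUC_0→6:
  [0→1]: (0.0+505.5)/2 × 1 = 252.75
  [1→5]: (505.5+486.0)/2 × 4 = 1983.0
  [5→6]: (486.0+405.7)/2 × 1 = 445.85
  Sum = 2681.6 µg/L·hr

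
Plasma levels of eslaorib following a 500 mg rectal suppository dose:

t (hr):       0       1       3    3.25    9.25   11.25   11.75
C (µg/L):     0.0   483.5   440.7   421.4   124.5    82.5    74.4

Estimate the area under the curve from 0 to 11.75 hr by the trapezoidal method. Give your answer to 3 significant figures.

Trapezoidal AUC_0→11.75:
  [0→1]: (0.0+483.5)/2 × 1 = 241.75
  [1→3]: (483.5+440.7)/2 × 2 = 924.2
  [3→3.25]: (440.7+421.4)/2 × 0.25 = 107.7625
  [3.25→9.25]: (421.4+124.5)/2 × 6 = 1637.7
  [9.25→11.25]: (124.5+82.5)/2 × 2 = 207.0
  [11.25→11.75]: (82.5+74.4)/2 × 0.5 = 39.225
  Sum = 3157.6375 µg/L·hr

AUC = 3160 µg/L·hr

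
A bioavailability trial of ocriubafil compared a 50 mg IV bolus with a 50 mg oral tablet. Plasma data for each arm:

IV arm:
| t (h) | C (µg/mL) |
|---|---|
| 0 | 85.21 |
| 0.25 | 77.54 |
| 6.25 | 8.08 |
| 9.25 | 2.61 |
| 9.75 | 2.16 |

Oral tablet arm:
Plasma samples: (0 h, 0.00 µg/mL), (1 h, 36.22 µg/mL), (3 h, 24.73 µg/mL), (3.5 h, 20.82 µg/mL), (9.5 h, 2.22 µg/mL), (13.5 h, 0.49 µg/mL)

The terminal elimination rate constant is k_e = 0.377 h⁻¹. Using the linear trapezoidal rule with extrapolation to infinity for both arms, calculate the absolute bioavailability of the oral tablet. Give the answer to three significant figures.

Trapezoidal AUC_0→9.75 (IV):
  [0→0.25]: (85.21+77.54)/2 × 0.25 = 20.34375
  [0.25→6.25]: (77.54+8.08)/2 × 6 = 256.86
  [6.25→9.25]: (8.08+2.61)/2 × 3 = 16.035
  [9.25→9.75]: (2.61+2.16)/2 × 0.5 = 1.1925
  Sum = 294.43125 µg/mL·h
IV tail: 2.16/0.377 = 5.729; AUC_iv,0→∞ = 294.43125 + 5.729 = 300.16025 µg/mL·h
Trapezoidal AUC_0→13.5 (oral tablet):
  [0→1]: (0.00+36.22)/2 × 1 = 18.11
  [1→3]: (36.22+24.73)/2 × 2 = 60.95
  [3→3.5]: (24.73+20.82)/2 × 0.5 = 11.3875
  [3.5→9.5]: (20.82+2.22)/2 × 6 = 69.12
  [9.5→13.5]: (2.22+0.49)/2 × 4 = 5.42
  Sum = 164.9875 µg/mL·h
oral tablet tail: 0.49/0.377 = 1.300; AUC_ev,0→∞ = 164.9875 + 1.300 = 166.2875 µg/mL·h
F = (AUC_ev/D_ev)/(AUC_iv/D_iv) = (166.2875/50)/(300.16025/50) = 3.32575/6.003205 = 0.5540

F = 0.554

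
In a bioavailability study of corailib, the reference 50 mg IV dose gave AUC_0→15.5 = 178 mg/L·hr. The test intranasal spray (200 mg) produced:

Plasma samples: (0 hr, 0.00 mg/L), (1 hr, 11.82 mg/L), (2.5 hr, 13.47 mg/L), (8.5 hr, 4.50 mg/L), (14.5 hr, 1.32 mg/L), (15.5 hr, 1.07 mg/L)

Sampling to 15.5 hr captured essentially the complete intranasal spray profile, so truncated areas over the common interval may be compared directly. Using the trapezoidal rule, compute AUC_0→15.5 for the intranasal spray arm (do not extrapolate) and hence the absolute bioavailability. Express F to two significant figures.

Trapezoidal AUC_0→15.5 (intranasal spray):
  [0→1]: (0.00+11.82)/2 × 1 = 5.91
  [1→2.5]: (11.82+13.47)/2 × 1.5 = 18.9675
  [2.5→8.5]: (13.47+4.50)/2 × 6 = 53.91
  [8.5→14.5]: (4.50+1.32)/2 × 6 = 17.46
  [14.5→15.5]: (1.32+1.07)/2 × 1 = 1.195
  Sum = 97.4425 mg/L·hr
F = (AUC_ev/D_ev)/(AUC_iv/D_iv) = (97.4425/200)/(178/50) = 0.4872125/3.56 = 0.1369

F = 0.14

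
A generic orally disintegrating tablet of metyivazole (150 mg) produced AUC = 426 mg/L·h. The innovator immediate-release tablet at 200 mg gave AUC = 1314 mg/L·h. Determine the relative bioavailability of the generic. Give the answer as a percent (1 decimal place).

F_rel = (AUC_test/D_test) / (AUC_ref/D_ref)
      = (426/150) / (1314/200)
      = 2.84 / 6.57 = 0.4323 = 43.23%

F_rel = 43.2%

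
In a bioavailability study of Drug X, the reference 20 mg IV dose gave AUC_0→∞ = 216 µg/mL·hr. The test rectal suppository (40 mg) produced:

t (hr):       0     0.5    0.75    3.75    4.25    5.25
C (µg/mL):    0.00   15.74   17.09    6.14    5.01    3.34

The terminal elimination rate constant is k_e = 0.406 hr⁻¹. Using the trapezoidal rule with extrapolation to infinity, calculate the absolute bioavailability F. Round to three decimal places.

F = 0.134

Trapezoidal AUC_0→5.25 (rectal suppository):
  [0→0.5]: (0.00+15.74)/2 × 0.5 = 3.935
  [0.5→0.75]: (15.74+17.09)/2 × 0.25 = 4.10375
  [0.75→3.75]: (17.09+6.14)/2 × 3 = 34.845
  [3.75→4.25]: (6.14+5.01)/2 × 0.5 = 2.7875
  [4.25→5.25]: (5.01+3.34)/2 × 1 = 4.175
  Sum = 49.84625 µg/mL·hr
Tail: C_last/k_e = 3.34/0.406 = 8.227
AUC_0→∞ (rectal suppository) = 49.84625 + 8.227 = 58.07325 µg/mL·hr
F = (AUC_ev/D_ev)/(AUC_iv/D_iv) = (58.07325/40)/(216/20) = 1.45183/10.8 = 0.1344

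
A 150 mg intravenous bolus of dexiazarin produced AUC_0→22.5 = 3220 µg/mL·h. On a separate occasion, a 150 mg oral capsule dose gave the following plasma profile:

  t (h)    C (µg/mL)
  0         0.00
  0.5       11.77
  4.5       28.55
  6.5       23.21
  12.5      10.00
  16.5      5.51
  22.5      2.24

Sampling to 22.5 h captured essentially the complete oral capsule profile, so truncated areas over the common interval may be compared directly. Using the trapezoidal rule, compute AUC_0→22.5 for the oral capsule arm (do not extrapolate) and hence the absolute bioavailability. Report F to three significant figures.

Trapezoidal AUC_0→22.5 (oral capsule):
  [0→0.5]: (0.00+11.77)/2 × 0.5 = 2.9425
  [0.5→4.5]: (11.77+28.55)/2 × 4 = 80.64
  [4.5→6.5]: (28.55+23.21)/2 × 2 = 51.76
  [6.5→12.5]: (23.21+10.00)/2 × 6 = 99.63
  [12.5→16.5]: (10.00+5.51)/2 × 4 = 31.02
  [16.5→22.5]: (5.51+2.24)/2 × 6 = 23.25
  Sum = 289.2425 µg/mL·h
F = (AUC_ev/D_ev)/(AUC_iv/D_iv) = (289.2425/150)/(3220/150) = 1.92828/21.4667 = 0.0898

F = 0.0898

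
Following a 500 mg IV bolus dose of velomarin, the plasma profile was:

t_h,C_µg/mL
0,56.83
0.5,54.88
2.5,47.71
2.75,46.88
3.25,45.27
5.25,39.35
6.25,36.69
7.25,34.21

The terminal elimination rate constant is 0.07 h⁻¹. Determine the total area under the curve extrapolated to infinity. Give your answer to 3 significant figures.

Trapezoidal AUC_0→7.25:
  [0→0.5]: (56.83+54.88)/2 × 0.5 = 27.9275
  [0.5→2.5]: (54.88+47.71)/2 × 2 = 102.59
  [2.5→2.75]: (47.71+46.88)/2 × 0.25 = 11.82375
  [2.75→3.25]: (46.88+45.27)/2 × 0.5 = 23.0375
  [3.25→5.25]: (45.27+39.35)/2 × 2 = 84.62
  [5.25→6.25]: (39.35+36.69)/2 × 1 = 38.02
  [6.25→7.25]: (36.69+34.21)/2 × 1 = 35.45
  Sum = 323.46875 µg/mL·h
Extrapolated tail: C_last / k_e = 34.21 / 0.07 = 488.714
AUC_0→∞ = 323.46875 + 488.714 = 812.18275 µg/mL·h

AUC = 812 µg/mL·h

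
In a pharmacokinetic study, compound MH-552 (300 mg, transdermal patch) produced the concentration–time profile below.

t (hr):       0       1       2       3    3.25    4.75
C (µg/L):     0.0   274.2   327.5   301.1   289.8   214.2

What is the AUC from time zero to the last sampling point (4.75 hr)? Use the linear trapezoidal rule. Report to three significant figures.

AUC = 1200 µg/L·hr

Trapezoidal AUC_0→4.75:
  [0→1]: (0.0+274.2)/2 × 1 = 137.1
  [1→2]: (274.2+327.5)/2 × 1 = 300.85
  [2→3]: (327.5+301.1)/2 × 1 = 314.3
  [3→3.25]: (301.1+289.8)/2 × 0.25 = 73.8625
  [3.25→4.75]: (289.8+214.2)/2 × 1.5 = 378.0
  Sum = 1204.1125 µg/L·hr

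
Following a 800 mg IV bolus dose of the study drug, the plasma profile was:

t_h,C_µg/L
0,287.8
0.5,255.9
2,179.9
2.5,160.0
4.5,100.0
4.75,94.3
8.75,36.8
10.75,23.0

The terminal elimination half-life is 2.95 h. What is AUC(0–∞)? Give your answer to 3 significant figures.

Trapezoidal AUC_0→10.75:
  [0→0.5]: (287.8+255.9)/2 × 0.5 = 135.925
  [0.5→2]: (255.9+179.9)/2 × 1.5 = 326.85
  [2→2.5]: (179.9+160.0)/2 × 0.5 = 84.975
  [2.5→4.5]: (160.0+100.0)/2 × 2 = 260.0
  [4.5→4.75]: (100.0+94.3)/2 × 0.25 = 24.2875
  [4.75→8.75]: (94.3+36.8)/2 × 4 = 262.2
  [8.75→10.75]: (36.8+23.0)/2 × 2 = 59.8
  Sum = 1154.0375 µg/L·h
k_e = ln2 / t½ = 0.693147 / 2.95 = 0.2350 h^-1
Extrapolated tail: C_last / k_e = 23.0 / 0.235 = 97.872
AUC_0→∞ = 1154.0375 + 97.872 = 1251.9095 µg/L·h

AUC = 1250 µg/L·h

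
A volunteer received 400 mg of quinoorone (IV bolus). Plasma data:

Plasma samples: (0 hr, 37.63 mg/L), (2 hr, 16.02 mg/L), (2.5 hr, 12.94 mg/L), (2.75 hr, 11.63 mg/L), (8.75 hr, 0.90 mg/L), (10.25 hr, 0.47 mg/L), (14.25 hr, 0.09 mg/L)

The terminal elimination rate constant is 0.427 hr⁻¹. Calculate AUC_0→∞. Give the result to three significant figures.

AUC = 104 mg/L·hr

Trapezoidal AUC_0→14.25:
  [0→2]: (37.63+16.02)/2 × 2 = 53.65
  [2→2.5]: (16.02+12.94)/2 × 0.5 = 7.24
  [2.5→2.75]: (12.94+11.63)/2 × 0.25 = 3.07125
  [2.75→8.75]: (11.63+0.90)/2 × 6 = 37.59
  [8.75→10.25]: (0.90+0.47)/2 × 1.5 = 1.0275
  [10.25→14.25]: (0.47+0.09)/2 × 4 = 1.12
  Sum = 103.69875 mg/L·hr
Extrapolated tail: C_last / k_e = 0.09 / 0.427 = 0.211
AUC_0→∞ = 103.69875 + 0.211 = 103.90975 mg/L·hr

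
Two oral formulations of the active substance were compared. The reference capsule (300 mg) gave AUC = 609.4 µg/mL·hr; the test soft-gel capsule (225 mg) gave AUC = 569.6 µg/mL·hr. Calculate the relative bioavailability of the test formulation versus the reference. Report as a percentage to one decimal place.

F_rel = 124.6%

F_rel = (AUC_test/D_test) / (AUC_ref/D_ref)
      = (569.6/225) / (609.4/300)
      = 2.53156 / 2.03133 = 1.2463 = 124.63%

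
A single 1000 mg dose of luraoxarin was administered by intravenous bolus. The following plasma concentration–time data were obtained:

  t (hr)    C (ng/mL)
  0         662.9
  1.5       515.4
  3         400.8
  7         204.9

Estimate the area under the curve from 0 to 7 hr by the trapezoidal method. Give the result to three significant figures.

Trapezoidal AUC_0→7:
  [0→1.5]: (662.9+515.4)/2 × 1.5 = 883.725
  [1.5→3]: (515.4+400.8)/2 × 1.5 = 687.15
  [3→7]: (400.8+204.9)/2 × 4 = 1211.4
  Sum = 2782.275 ng/mL·hr

AUC = 2780 ng/mL·hr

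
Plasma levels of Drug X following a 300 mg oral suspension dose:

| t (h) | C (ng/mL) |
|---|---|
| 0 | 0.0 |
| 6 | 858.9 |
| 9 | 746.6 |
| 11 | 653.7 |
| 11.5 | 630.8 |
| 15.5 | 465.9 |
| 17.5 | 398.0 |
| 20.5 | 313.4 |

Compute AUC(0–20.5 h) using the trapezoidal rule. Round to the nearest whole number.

Trapezoidal AUC_0→20.5:
  [0→6]: (0.0+858.9)/2 × 6 = 2576.7
  [6→9]: (858.9+746.6)/2 × 3 = 2408.25
  [9→11]: (746.6+653.7)/2 × 2 = 1400.3
  [11→11.5]: (653.7+630.8)/2 × 0.5 = 321.125
  [11.5→15.5]: (630.8+465.9)/2 × 4 = 2193.4
  [15.5→17.5]: (465.9+398.0)/2 × 2 = 863.9
  [17.5→20.5]: (398.0+313.4)/2 × 3 = 1067.1
  Sum = 10830.775 ng/mL·h

AUC = 10831 ng/mL·h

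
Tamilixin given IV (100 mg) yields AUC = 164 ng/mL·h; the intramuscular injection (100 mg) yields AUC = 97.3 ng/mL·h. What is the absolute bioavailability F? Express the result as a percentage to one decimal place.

F = (AUC_ev / D_ev) / (AUC_iv / D_iv)
  = (97.3/100) / (164/100)
  = 0.973 / 1.64 = 0.5933
  = 59.33%

F = 59.3%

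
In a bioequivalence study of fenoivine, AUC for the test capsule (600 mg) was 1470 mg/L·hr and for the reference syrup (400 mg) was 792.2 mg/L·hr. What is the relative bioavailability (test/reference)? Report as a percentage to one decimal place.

F_rel = (AUC_test/D_test) / (AUC_ref/D_ref)
      = (1470/600) / (792.2/400)
      = 2.45 / 1.9805 = 1.2371 = 123.71%

F_rel = 123.7%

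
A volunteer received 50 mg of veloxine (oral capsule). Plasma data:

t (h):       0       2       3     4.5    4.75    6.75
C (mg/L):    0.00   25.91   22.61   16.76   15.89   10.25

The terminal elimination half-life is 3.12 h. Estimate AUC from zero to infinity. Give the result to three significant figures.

AUC = 156 mg/L·h

Trapezoidal AUC_0→6.75:
  [0→2]: (0.00+25.91)/2 × 2 = 25.91
  [2→3]: (25.91+22.61)/2 × 1 = 24.26
  [3→4.5]: (22.61+16.76)/2 × 1.5 = 29.5275
  [4.5→4.75]: (16.76+15.89)/2 × 0.25 = 4.08125
  [4.75→6.75]: (15.89+10.25)/2 × 2 = 26.14
  Sum = 109.91875 mg/L·h
k_e = ln2 / t½ = 0.693147 / 3.12 = 0.2222 h^-1
Extrapolated tail: C_last / k_e = 10.25 / 0.2222 = 46.130
AUC_0→∞ = 109.91875 + 46.130 = 156.04875 mg/L·h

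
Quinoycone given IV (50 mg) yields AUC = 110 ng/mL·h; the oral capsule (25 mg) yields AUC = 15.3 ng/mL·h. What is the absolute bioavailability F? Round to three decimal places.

F = 0.278

F = (AUC_ev / D_ev) / (AUC_iv / D_iv)
  = (15.3/25) / (110/50)
  = 0.612 / 2.2 = 0.2782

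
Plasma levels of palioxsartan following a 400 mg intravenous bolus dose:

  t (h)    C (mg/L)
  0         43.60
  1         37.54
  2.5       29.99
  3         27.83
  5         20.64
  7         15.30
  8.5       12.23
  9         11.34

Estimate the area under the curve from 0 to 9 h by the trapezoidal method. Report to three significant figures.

AUC = 217 mg/L·h

Trapezoidal AUC_0→9:
  [0→1]: (43.60+37.54)/2 × 1 = 40.57
  [1→2.5]: (37.54+29.99)/2 × 1.5 = 50.6475
  [2.5→3]: (29.99+27.83)/2 × 0.5 = 14.455
  [3→5]: (27.83+20.64)/2 × 2 = 48.47
  [5→7]: (20.64+15.30)/2 × 2 = 35.94
  [7→8.5]: (15.30+12.23)/2 × 1.5 = 20.6475
  [8.5→9]: (12.23+11.34)/2 × 0.5 = 5.8925
  Sum = 216.6225 mg/L·h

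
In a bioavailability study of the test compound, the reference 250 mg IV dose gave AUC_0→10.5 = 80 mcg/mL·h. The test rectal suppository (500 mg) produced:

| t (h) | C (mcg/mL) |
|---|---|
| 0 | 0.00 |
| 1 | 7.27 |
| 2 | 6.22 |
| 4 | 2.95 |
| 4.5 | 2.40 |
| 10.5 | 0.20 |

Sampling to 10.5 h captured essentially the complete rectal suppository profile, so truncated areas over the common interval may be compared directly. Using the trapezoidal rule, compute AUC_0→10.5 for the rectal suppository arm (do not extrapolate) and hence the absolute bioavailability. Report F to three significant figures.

F = 0.179

Trapezoidal AUC_0→10.5 (rectal suppository):
  [0→1]: (0.00+7.27)/2 × 1 = 3.635
  [1→2]: (7.27+6.22)/2 × 1 = 6.745
  [2→4]: (6.22+2.95)/2 × 2 = 9.17
  [4→4.5]: (2.95+2.40)/2 × 0.5 = 1.3375
  [4.5→10.5]: (2.40+0.20)/2 × 6 = 7.8
  Sum = 28.6875 mcg/mL·h
F = (AUC_ev/D_ev)/(AUC_iv/D_iv) = (28.6875/500)/(80/250) = 0.057375/0.32 = 0.1793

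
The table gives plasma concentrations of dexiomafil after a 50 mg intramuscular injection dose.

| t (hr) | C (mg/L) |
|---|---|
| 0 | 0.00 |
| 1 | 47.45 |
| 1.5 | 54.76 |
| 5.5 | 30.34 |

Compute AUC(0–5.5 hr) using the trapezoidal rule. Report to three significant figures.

AUC = 219 mg/L·hr

Trapezoidal AUC_0→5.5:
  [0→1]: (0.00+47.45)/2 × 1 = 23.725
  [1→1.5]: (47.45+54.76)/2 × 0.5 = 25.5525
  [1.5→5.5]: (54.76+30.34)/2 × 4 = 170.2
  Sum = 219.4775 mg/L·hr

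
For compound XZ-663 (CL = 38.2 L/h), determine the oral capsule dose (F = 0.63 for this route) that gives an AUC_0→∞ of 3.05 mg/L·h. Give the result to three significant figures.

Dose = CL × AUC_0→∞ / F
     = 38.2 × 3.05 / 0.63 = 184.937 mg

Dose = 185 mg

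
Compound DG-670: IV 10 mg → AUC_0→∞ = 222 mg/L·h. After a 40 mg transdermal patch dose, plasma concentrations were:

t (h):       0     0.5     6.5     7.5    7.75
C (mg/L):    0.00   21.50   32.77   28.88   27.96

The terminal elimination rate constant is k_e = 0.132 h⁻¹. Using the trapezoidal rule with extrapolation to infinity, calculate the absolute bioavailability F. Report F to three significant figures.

F = 0.471

Trapezoidal AUC_0→7.75 (transdermal patch):
  [0→0.5]: (0.00+21.50)/2 × 0.5 = 5.375
  [0.5→6.5]: (21.50+32.77)/2 × 6 = 162.81
  [6.5→7.5]: (32.77+28.88)/2 × 1 = 30.825
  [7.5→7.75]: (28.88+27.96)/2 × 0.25 = 7.105
  Sum = 206.115 mg/L·h
Tail: C_last/k_e = 27.96/0.132 = 211.818
AUC_0→∞ (transdermal patch) = 206.115 + 211.818 = 417.933 mg/L·h
F = (AUC_ev/D_ev)/(AUC_iv/D_iv) = (417.933/40)/(222/10) = 10.448325/22.2 = 0.4706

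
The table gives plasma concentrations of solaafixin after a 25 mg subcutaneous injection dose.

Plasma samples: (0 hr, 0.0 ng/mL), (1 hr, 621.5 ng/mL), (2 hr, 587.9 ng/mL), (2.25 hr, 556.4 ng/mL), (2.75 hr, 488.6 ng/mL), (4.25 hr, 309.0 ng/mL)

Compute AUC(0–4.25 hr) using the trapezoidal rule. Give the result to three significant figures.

AUC = 1920 ng/mL·hr

Trapezoidal AUC_0→4.25:
  [0→1]: (0.0+621.5)/2 × 1 = 310.75
  [1→2]: (621.5+587.9)/2 × 1 = 604.7
  [2→2.25]: (587.9+556.4)/2 × 0.25 = 143.0375
  [2.25→2.75]: (556.4+488.6)/2 × 0.5 = 261.25
  [2.75→4.25]: (488.6+309.0)/2 × 1.5 = 598.2
  Sum = 1917.9375 ng/mL·hr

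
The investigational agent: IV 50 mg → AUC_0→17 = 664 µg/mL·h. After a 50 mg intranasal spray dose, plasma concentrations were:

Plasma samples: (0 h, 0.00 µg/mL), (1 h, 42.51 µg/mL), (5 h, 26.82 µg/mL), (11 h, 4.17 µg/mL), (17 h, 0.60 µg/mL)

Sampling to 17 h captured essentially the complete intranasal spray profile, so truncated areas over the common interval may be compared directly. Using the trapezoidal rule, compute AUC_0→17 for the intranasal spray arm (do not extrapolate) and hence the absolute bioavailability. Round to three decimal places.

F = 0.402

Trapezoidal AUC_0→17 (intranasal spray):
  [0→1]: (0.00+42.51)/2 × 1 = 21.255
  [1→5]: (42.51+26.82)/2 × 4 = 138.66
  [5→11]: (26.82+4.17)/2 × 6 = 92.97
  [11→17]: (4.17+0.60)/2 × 6 = 14.31
  Sum = 267.195 µg/mL·h
F = (AUC_ev/D_ev)/(AUC_iv/D_iv) = (267.195/50)/(664/50) = 5.3439/13.28 = 0.4024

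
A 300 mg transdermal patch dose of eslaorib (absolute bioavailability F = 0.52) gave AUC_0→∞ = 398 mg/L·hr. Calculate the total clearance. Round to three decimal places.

CL = F × Dose / AUC_0→∞
   = 0.52 × 300 / 398 = 0.39196 L/hr

CL = 0.392 L/hr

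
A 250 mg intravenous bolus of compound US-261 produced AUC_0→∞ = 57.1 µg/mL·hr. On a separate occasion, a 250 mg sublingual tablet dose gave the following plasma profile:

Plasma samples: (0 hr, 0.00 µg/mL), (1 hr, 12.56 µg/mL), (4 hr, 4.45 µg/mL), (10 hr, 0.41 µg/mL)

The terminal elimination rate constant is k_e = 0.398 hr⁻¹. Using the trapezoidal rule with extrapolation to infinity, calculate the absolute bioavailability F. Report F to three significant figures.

F = 0.830

Trapezoidal AUC_0→10 (sublingual tablet):
  [0→1]: (0.00+12.56)/2 × 1 = 6.28
  [1→4]: (12.56+4.45)/2 × 3 = 25.515
  [4→10]: (4.45+0.41)/2 × 6 = 14.58
  Sum = 46.375 µg/mL·hr
Tail: C_last/k_e = 0.41/0.398 = 1.030
AUC_0→∞ (sublingual tablet) = 46.375 + 1.030 = 47.405 µg/mL·hr
F = (AUC_ev/D_ev)/(AUC_iv/D_iv) = (47.405/250)/(57.1/250) = 0.18962/0.2284 = 0.8302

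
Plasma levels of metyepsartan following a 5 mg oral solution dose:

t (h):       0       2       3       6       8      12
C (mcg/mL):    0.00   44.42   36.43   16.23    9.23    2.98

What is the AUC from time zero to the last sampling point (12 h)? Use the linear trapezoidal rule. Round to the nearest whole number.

Trapezoidal AUC_0→12:
  [0→2]: (0.00+44.42)/2 × 2 = 44.42
  [2→3]: (44.42+36.43)/2 × 1 = 40.425
  [3→6]: (36.43+16.23)/2 × 3 = 78.99
  [6→8]: (16.23+9.23)/2 × 2 = 25.46
  [8→12]: (9.23+2.98)/2 × 4 = 24.42
  Sum = 213.715 mcg/mL·h

AUC = 214 mcg/mL·h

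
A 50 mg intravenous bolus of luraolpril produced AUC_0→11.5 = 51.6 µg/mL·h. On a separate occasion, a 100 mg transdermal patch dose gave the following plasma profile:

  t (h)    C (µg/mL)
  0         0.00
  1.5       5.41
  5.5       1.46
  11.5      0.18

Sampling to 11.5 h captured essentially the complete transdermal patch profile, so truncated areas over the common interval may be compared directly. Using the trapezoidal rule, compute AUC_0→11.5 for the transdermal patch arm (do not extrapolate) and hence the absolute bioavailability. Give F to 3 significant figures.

F = 0.220

Trapezoidal AUC_0→11.5 (transdermal patch):
  [0→1.5]: (0.00+5.41)/2 × 1.5 = 4.0575
  [1.5→5.5]: (5.41+1.46)/2 × 4 = 13.74
  [5.5→11.5]: (1.46+0.18)/2 × 6 = 4.92
  Sum = 22.7175 µg/mL·h
F = (AUC_ev/D_ev)/(AUC_iv/D_iv) = (22.7175/100)/(51.6/50) = 0.227175/1.032 = 0.2201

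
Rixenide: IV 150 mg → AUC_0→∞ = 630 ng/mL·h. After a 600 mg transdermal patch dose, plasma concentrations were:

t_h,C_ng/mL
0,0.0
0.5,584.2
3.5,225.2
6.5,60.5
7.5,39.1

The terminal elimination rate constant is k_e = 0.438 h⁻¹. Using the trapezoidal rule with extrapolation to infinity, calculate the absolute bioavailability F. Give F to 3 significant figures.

Trapezoidal AUC_0→7.5 (transdermal patch):
  [0→0.5]: (0.0+584.2)/2 × 0.5 = 146.05
  [0.5→3.5]: (584.2+225.2)/2 × 3 = 1214.1
  [3.5→6.5]: (225.2+60.5)/2 × 3 = 428.55
  [6.5→7.5]: (60.5+39.1)/2 × 1 = 49.8
  Sum = 1838.5 ng/mL·h
Tail: C_last/k_e = 39.1/0.438 = 89.269
AUC_0→∞ (transdermal patch) = 1838.5 + 89.269 = 1927.769 ng/mL·h
F = (AUC_ev/D_ev)/(AUC_iv/D_iv) = (1927.769/600)/(630/150) = 3.21295/4.2 = 0.7650

F = 0.765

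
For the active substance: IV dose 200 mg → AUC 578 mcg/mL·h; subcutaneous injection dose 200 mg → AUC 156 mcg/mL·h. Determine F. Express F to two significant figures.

F = (AUC_ev / D_ev) / (AUC_iv / D_iv)
  = (156/200) / (578/200)
  = 0.78 / 2.89 = 0.2699

F = 0.27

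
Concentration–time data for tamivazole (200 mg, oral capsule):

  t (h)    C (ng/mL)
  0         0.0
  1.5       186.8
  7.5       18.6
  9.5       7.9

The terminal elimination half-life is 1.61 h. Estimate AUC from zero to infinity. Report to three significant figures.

Trapezoidal AUC_0→9.5:
  [0→1.5]: (0.0+186.8)/2 × 1.5 = 140.1
  [1.5→7.5]: (186.8+18.6)/2 × 6 = 616.2
  [7.5→9.5]: (18.6+7.9)/2 × 2 = 26.5
  Sum = 782.8 ng/mL·h
k_e = ln2 / t½ = 0.693147 / 1.61 = 0.4305 h^-1
Extrapolated tail: C_last / k_e = 7.9 / 0.4305 = 18.351
AUC_0→∞ = 782.8 + 18.351 = 801.151 ng/mL·h

AUC = 801 ng/mL·h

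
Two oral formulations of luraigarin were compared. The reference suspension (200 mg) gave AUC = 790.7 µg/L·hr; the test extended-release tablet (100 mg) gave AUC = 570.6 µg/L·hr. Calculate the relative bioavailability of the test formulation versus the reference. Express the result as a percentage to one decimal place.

F_rel = 144.3%

F_rel = (AUC_test/D_test) / (AUC_ref/D_ref)
      = (570.6/100) / (790.7/200)
      = 5.706 / 3.9535 = 1.4433 = 144.33%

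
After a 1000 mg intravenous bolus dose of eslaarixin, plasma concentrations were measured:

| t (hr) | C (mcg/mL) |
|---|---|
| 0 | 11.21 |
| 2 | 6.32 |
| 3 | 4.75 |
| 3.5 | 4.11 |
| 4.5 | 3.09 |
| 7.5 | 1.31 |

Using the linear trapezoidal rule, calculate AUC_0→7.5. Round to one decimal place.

AUC = 35.5 mcg/mL·hr

Trapezoidal AUC_0→7.5:
  [0→2]: (11.21+6.32)/2 × 2 = 17.53
  [2→3]: (6.32+4.75)/2 × 1 = 5.535
  [3→3.5]: (4.75+4.11)/2 × 0.5 = 2.215
  [3.5→4.5]: (4.11+3.09)/2 × 1 = 3.6
  [4.5→7.5]: (3.09+1.31)/2 × 3 = 6.6
  Sum = 35.48 mcg/mL·hr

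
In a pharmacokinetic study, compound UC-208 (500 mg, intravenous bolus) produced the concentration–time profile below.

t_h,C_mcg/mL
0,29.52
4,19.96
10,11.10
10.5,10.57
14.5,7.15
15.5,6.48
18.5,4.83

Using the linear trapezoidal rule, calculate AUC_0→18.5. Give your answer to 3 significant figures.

AUC = 257 mcg/mL·h

Trapezoidal AUC_0→18.5:
  [0→4]: (29.52+19.96)/2 × 4 = 98.96
  [4→10]: (19.96+11.10)/2 × 6 = 93.18
  [10→10.5]: (11.10+10.57)/2 × 0.5 = 5.4175
  [10.5→14.5]: (10.57+7.15)/2 × 4 = 35.44
  [14.5→15.5]: (7.15+6.48)/2 × 1 = 6.815
  [15.5→18.5]: (6.48+4.83)/2 × 3 = 16.965
  Sum = 256.7775 mcg/mL·h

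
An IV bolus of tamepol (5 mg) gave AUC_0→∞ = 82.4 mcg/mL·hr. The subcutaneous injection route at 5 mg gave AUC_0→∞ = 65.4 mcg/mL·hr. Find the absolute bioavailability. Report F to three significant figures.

F = 0.794

F = (AUC_ev / D_ev) / (AUC_iv / D_iv)
  = (65.4/5) / (82.4/5)
  = 13.08 / 16.48 = 0.7937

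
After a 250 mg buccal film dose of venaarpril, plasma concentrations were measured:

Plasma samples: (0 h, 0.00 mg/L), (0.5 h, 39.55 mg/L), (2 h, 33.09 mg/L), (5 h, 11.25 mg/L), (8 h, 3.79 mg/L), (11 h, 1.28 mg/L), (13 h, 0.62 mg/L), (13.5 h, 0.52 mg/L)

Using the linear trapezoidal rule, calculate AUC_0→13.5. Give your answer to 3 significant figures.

AUC = 163 mg/L·h

Trapezoidal AUC_0→13.5:
  [0→0.5]: (0.00+39.55)/2 × 0.5 = 9.8875
  [0.5→2]: (39.55+33.09)/2 × 1.5 = 54.48
  [2→5]: (33.09+11.25)/2 × 3 = 66.51
  [5→8]: (11.25+3.79)/2 × 3 = 22.56
  [8→11]: (3.79+1.28)/2 × 3 = 7.605
  [11→13]: (1.28+0.62)/2 × 2 = 1.9
  [13→13.5]: (0.62+0.52)/2 × 0.5 = 0.285
  Sum = 163.2275 mg/L·h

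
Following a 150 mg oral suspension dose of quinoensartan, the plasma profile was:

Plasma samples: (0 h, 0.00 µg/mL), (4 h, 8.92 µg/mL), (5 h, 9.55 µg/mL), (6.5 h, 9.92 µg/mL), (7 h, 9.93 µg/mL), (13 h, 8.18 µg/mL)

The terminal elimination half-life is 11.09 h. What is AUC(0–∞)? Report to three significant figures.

AUC = 232 µg/mL·h

Trapezoidal AUC_0→13:
  [0→4]: (0.00+8.92)/2 × 4 = 17.84
  [4→5]: (8.92+9.55)/2 × 1 = 9.235
  [5→6.5]: (9.55+9.92)/2 × 1.5 = 14.6025
  [6.5→7]: (9.92+9.93)/2 × 0.5 = 4.9625
  [7→13]: (9.93+8.18)/2 × 6 = 54.33
  Sum = 100.97 µg/mL·h
k_e = ln2 / t½ = 0.693147 / 11.09 = 0.0625 h^-1
Extrapolated tail: C_last / k_e = 8.18 / 0.0625 = 130.880
AUC_0→∞ = 100.97 + 130.880 = 231.85 µg/mL·h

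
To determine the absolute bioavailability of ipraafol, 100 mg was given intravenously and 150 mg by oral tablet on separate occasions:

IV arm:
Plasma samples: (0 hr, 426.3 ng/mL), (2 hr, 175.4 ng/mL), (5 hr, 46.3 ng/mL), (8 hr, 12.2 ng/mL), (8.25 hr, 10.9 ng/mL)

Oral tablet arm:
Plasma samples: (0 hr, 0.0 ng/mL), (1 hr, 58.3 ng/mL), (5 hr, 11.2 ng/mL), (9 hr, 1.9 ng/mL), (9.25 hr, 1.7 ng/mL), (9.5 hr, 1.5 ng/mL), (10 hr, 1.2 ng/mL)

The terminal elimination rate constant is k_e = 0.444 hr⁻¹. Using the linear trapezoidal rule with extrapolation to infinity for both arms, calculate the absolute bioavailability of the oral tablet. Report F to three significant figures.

Trapezoidal AUC_0→8.25 (IV):
  [0→2]: (426.3+175.4)/2 × 2 = 601.7
  [2→5]: (175.4+46.3)/2 × 3 = 332.55
  [5→8]: (46.3+12.2)/2 × 3 = 87.75
  [8→8.25]: (12.2+10.9)/2 × 0.25 = 2.8875
  Sum = 1024.8875 ng/mL·hr
IV tail: 10.9/0.444 = 24.550; AUC_iv,0→∞ = 1024.8875 + 24.550 = 1049.4375 ng/mL·hr
Trapezoidal AUC_0→10 (oral tablet):
  [0→1]: (0.0+58.3)/2 × 1 = 29.15
  [1→5]: (58.3+11.2)/2 × 4 = 139.0
  [5→9]: (11.2+1.9)/2 × 4 = 26.2
  [9→9.25]: (1.9+1.7)/2 × 0.25 = 0.45
  [9.25→9.5]: (1.7+1.5)/2 × 0.25 = 0.4
  [9.5→10]: (1.5+1.2)/2 × 0.5 = 0.675
  Sum = 195.875 ng/mL·hr
oral tablet tail: 1.2/0.444 = 2.703; AUC_ev,0→∞ = 195.875 + 2.703 = 198.578 ng/mL·hr
F = (AUC_ev/D_ev)/(AUC_iv/D_iv) = (198.578/150)/(1049.4375/100) = 1.32385/10.494375 = 0.1261

F = 0.126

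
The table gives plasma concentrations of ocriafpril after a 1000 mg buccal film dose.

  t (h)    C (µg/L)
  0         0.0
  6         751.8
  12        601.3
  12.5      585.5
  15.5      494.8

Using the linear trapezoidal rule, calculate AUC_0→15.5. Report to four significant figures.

AUC = 8232 µg/L·h

Trapezoidal AUC_0→15.5:
  [0→6]: (0.0+751.8)/2 × 6 = 2255.4
  [6→12]: (751.8+601.3)/2 × 6 = 4059.3
  [12→12.5]: (601.3+585.5)/2 × 0.5 = 296.7
  [12.5→15.5]: (585.5+494.8)/2 × 3 = 1620.45
  Sum = 8231.85 µg/L·h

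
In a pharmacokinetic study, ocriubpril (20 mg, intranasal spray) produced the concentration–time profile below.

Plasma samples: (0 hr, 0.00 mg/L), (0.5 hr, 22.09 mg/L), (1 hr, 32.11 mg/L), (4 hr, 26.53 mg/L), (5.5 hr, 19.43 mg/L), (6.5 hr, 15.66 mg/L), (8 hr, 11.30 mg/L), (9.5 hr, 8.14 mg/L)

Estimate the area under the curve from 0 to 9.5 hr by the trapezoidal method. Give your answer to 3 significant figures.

AUC = 194 mg/L·hr

Trapezoidal AUC_0→9.5:
  [0→0.5]: (0.00+22.09)/2 × 0.5 = 5.5225
  [0.5→1]: (22.09+32.11)/2 × 0.5 = 13.55
  [1→4]: (32.11+26.53)/2 × 3 = 87.96
  [4→5.5]: (26.53+19.43)/2 × 1.5 = 34.47
  [5.5→6.5]: (19.43+15.66)/2 × 1 = 17.545
  [6.5→8]: (15.66+11.30)/2 × 1.5 = 20.22
  [8→9.5]: (11.30+8.14)/2 × 1.5 = 14.58
  Sum = 193.8475 mg/L·hr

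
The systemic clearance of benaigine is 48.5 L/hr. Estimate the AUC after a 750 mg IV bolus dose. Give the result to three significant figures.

AUC = 15.5 mg/L·hr

AUC_0→∞ = Dose_iv / CL
        = 750 / 48.5 = 15.4639 mg/L·hr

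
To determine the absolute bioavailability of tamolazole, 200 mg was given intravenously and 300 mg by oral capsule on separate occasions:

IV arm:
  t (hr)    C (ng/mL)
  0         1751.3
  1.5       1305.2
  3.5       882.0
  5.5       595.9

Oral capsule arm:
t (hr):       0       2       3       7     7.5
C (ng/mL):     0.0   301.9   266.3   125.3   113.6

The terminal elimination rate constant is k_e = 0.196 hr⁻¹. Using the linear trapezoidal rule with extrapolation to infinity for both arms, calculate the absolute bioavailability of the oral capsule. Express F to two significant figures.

Trapezoidal AUC_0→5.5 (IV):
  [0→1.5]: (1751.3+1305.2)/2 × 1.5 = 2292.375
  [1.5→3.5]: (1305.2+882.0)/2 × 2 = 2187.2
  [3.5→5.5]: (882.0+595.9)/2 × 2 = 1477.9
  Sum = 5957.475 ng/mL·hr
IV tail: 595.9/0.196 = 3040.306; AUC_iv,0→∞ = 5957.475 + 3040.306 = 8997.781 ng/mL·hr
Trapezoidal AUC_0→7.5 (oral capsule):
  [0→2]: (0.0+301.9)/2 × 2 = 301.9
  [2→3]: (301.9+266.3)/2 × 1 = 284.1
  [3→7]: (266.3+125.3)/2 × 4 = 783.2
  [7→7.5]: (125.3+113.6)/2 × 0.5 = 59.725
  Sum = 1428.925 ng/mL·hr
oral capsule tail: 113.6/0.196 = 579.592; AUC_ev,0→∞ = 1428.925 + 579.592 = 2008.517 ng/mL·hr
F = (AUC_ev/D_ev)/(AUC_iv/D_iv) = (2008.517/300)/(8997.781/200) = 6.69506/44.988905 = 0.1488

F = 0.15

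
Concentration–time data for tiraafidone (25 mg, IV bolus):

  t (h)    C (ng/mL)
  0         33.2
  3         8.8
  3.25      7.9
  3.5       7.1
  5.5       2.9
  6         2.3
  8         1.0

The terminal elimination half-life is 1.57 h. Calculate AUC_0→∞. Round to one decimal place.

AUC = 83.8 ng/mL·h

Trapezoidal AUC_0→8:
  [0→3]: (33.2+8.8)/2 × 3 = 63.0
  [3→3.25]: (8.8+7.9)/2 × 0.25 = 2.0875
  [3.25→3.5]: (7.9+7.1)/2 × 0.25 = 1.875
  [3.5→5.5]: (7.1+2.9)/2 × 2 = 10.0
  [5.5→6]: (2.9+2.3)/2 × 0.5 = 1.3
  [6→8]: (2.3+1.0)/2 × 2 = 3.3
  Sum = 81.5625 ng/mL·h
k_e = ln2 / t½ = 0.693147 / 1.57 = 0.4415 h^-1
Extrapolated tail: C_last / k_e = 1.0 / 0.4415 = 2.265
AUC_0→∞ = 81.5625 + 2.265 = 83.8275 ng/mL·h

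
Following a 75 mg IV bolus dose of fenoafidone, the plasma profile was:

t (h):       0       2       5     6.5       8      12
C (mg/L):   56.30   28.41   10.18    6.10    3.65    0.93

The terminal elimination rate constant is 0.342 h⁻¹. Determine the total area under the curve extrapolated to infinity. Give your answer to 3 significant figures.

Trapezoidal AUC_0→12:
  [0→2]: (56.30+28.41)/2 × 2 = 84.71
  [2→5]: (28.41+10.18)/2 × 3 = 57.885
  [5→6.5]: (10.18+6.10)/2 × 1.5 = 12.21
  [6.5→8]: (6.10+3.65)/2 × 1.5 = 7.3125
  [8→12]: (3.65+0.93)/2 × 4 = 9.16
  Sum = 171.2775 mg/L·h
Extrapolated tail: C_last / k_e = 0.93 / 0.342 = 2.719
AUC_0→∞ = 171.2775 + 2.719 = 173.9965 mg/L·h

AUC = 174 mg/L·h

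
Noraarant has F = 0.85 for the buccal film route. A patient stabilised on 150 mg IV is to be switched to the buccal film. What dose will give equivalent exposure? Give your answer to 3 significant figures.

D_buccal = 176 mg

For equal systemic exposure: F × D_ev = D_iv
D_ev = D_iv / F = 150 / 0.85 = 176.471 mg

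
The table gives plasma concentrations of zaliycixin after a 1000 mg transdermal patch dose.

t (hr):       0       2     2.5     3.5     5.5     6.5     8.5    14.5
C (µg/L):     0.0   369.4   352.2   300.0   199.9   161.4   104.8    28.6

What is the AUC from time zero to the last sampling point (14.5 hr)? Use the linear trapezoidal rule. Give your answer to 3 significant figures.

Trapezoidal AUC_0→14.5:
  [0→2]: (0.0+369.4)/2 × 2 = 369.4
  [2→2.5]: (369.4+352.2)/2 × 0.5 = 180.4
  [2.5→3.5]: (352.2+300.0)/2 × 1 = 326.1
  [3.5→5.5]: (300.0+199.9)/2 × 2 = 499.9
  [5.5→6.5]: (199.9+161.4)/2 × 1 = 180.65
  [6.5→8.5]: (161.4+104.8)/2 × 2 = 266.2
  [8.5→14.5]: (104.8+28.6)/2 × 6 = 400.2
  Sum = 2222.85 µg/L·hr

AUC = 2220 µg/L·hr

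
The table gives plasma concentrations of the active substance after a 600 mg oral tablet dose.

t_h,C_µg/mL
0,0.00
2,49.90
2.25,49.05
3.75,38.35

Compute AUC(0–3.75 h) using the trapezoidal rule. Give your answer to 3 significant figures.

Trapezoidal AUC_0→3.75:
  [0→2]: (0.00+49.90)/2 × 2 = 49.9
  [2→2.25]: (49.90+49.05)/2 × 0.25 = 12.36875
  [2.25→3.75]: (49.05+38.35)/2 × 1.5 = 65.55
  Sum = 127.81875 µg/mL·h

AUC = 128 µg/mL·h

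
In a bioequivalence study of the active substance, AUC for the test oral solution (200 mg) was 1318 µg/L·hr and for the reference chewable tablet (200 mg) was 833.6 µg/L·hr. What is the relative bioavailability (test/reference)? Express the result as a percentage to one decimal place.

F_rel = 158.1%

F_rel = (AUC_test/D_test) / (AUC_ref/D_ref)
      = (1318/200) / (833.6/200)
      = 6.59 / 4.168 = 1.5811 = 158.11%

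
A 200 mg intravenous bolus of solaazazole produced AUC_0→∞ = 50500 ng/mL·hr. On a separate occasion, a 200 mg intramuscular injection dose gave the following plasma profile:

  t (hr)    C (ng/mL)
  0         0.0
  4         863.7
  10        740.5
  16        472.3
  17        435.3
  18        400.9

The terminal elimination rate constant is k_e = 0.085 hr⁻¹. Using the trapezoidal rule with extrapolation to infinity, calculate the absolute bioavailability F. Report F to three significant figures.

F = 0.312

Trapezoidal AUC_0→18 (intramuscular injection):
  [0→4]: (0.0+863.7)/2 × 4 = 1727.4
  [4→10]: (863.7+740.5)/2 × 6 = 4812.6
  [10→16]: (740.5+472.3)/2 × 6 = 3638.4
  [16→17]: (472.3+435.3)/2 × 1 = 453.8
  [17→18]: (435.3+400.9)/2 × 1 = 418.1
  Sum = 11050.3 ng/mL·hr
Tail: C_last/k_e = 400.9/0.085 = 4716.471
AUC_0→∞ (intramuscular injection) = 11050.3 + 4716.471 = 15766.771 ng/mL·hr
F = (AUC_ev/D_ev)/(AUC_iv/D_iv) = (15766.771/200)/(50500/200) = 78.833855/252.5 = 0.3122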